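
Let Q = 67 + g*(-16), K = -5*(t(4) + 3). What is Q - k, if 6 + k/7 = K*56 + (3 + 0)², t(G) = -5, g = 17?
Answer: -4146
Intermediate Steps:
K = 10 (K = -5*(-5 + 3) = -5*(-2) = 10)
k = 3941 (k = -42 + 7*(10*56 + (3 + 0)²) = -42 + 7*(560 + 3²) = -42 + 7*(560 + 9) = -42 + 7*569 = -42 + 3983 = 3941)
Q = -205 (Q = 67 + 17*(-16) = 67 - 272 = -205)
Q - k = -205 - 1*3941 = -205 - 3941 = -4146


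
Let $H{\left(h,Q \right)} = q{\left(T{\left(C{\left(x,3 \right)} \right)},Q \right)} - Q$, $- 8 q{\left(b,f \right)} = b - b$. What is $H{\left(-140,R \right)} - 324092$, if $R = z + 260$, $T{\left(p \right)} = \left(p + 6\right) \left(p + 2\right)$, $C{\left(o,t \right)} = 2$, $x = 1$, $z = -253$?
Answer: $-324099$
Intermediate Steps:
$T{\left(p \right)} = \left(2 + p\right) \left(6 + p\right)$ ($T{\left(p \right)} = \left(6 + p\right) \left(2 + p\right) = \left(2 + p\right) \left(6 + p\right)$)
$q{\left(b,f \right)} = 0$ ($q{\left(b,f \right)} = - \frac{b - b}{8} = \left(- \frac{1}{8}\right) 0 = 0$)
$R = 7$ ($R = -253 + 260 = 7$)
$H{\left(h,Q \right)} = - Q$ ($H{\left(h,Q \right)} = 0 - Q = - Q$)
$H{\left(-140,R \right)} - 324092 = \left(-1\right) 7 - 324092 = -7 - 324092 = -324099$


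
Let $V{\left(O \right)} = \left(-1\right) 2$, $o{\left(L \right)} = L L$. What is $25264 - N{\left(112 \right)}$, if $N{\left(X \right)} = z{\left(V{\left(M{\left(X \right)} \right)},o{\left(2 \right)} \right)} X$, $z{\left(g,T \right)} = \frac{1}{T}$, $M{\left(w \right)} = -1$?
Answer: $25236$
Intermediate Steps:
$o{\left(L \right)} = L^{2}$
$V{\left(O \right)} = -2$
$N{\left(X \right)} = \frac{X}{4}$ ($N{\left(X \right)} = \frac{X}{2^{2}} = \frac{X}{4}$)
$25264 - N{\left(112 \right)} = 25264 - \frac{1}{4} \cdot 112 = 25264 - 28 = 25236$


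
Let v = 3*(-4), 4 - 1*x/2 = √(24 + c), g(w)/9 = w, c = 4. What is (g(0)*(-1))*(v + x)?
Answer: 0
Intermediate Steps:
g(w) = 9*w
x = 8 - 4*√7 (x = 8 - 2*√(24 + 4) = 8 - 4*√7 ≈ -2.5830)
v = -12
(g(0)*(-1))*(v + x) = ((9*0)*(-1))*(-12 + (8 - 4*√7)) = (0*(-1))*(-4 - 4*√7) = 0*(-4 - 4*√7) = 0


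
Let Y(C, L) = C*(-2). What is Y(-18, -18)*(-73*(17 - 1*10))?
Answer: -18396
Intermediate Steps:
Y(C, L) = -2*C
Y(-18, -18)*(-73*(17 - 1*10)) = (-2*(-18))*(-73*(17 - 1*10)) = 36*(-73*(17 - 10)) = 36*(-73*7) = 36*(-511) = -18396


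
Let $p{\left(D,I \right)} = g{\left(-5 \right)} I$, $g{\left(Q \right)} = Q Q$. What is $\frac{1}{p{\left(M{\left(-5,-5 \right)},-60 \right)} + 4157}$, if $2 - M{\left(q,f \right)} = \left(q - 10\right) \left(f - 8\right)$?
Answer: $\frac{1}{2657} \approx 0.00037636$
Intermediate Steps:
$g{\left(Q \right)} = Q^{2}$
$M{\left(q,f \right)} = 2 - \left(-10 + q\right) \left(-8 + f\right)$ ($M{\left(q,f \right)} = 2 - \left(q - 10\right) \left(f - 8\right) = 2 - \left(-10 + q\right) \left(-8 + f\right)$)
$p{\left(D,I \right)} = 25 I$ ($p{\left(D,I \right)} = \left(-5\right)^{2} I = 25 I$)
$\frac{1}{p{\left(M{\left(-5,-5 \right)},-60 \right)} + 4157} = \frac{1}{25 \left(-60\right) + 4157} = \frac{1}{-1500 + 4157} = \frac{1}{2657}$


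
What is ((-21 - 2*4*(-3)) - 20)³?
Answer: -4913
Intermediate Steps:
((-21 - 2*4*(-3)) - 20)³ = ((-21 - 8*(-3)) - 20)³ = ((-21 + 24) - 20)³ = (3 - 20)³ = (-17)³ = -4913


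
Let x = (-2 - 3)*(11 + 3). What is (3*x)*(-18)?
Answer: 3780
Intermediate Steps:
x = -70 (x = -5*14 = -70)
(3*x)*(-18) = (3*(-70))*(-18) = -210*(-18) = 3780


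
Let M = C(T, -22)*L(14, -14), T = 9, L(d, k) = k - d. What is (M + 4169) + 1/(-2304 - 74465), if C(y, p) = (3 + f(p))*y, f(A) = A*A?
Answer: -9101348796/76769 ≈ -1.1856e+5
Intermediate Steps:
f(A) = A²
C(y, p) = y*(3 + p²) (C(y, p) = (3 + p²)*y = y*(3 + p²))
M = -122724 (M = (9*(3 + (-22)²))*(-14 - 1*14) = (9*(3 + 484))*(-14 - 14) = (9*487)*(-28) = 4383*(-28) = -122724)
(M + 4169) + 1/(-2304 - 74465) = (-122724 + 4169) + 1/(-2304 - 74465) = -118555 + 1/(-76769) = -118555 - 1/76769 = -9101348796/76769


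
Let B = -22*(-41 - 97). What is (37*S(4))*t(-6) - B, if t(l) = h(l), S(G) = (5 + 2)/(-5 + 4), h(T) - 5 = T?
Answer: -2777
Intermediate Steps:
h(T) = 5 + T
S(G) = -7 (S(G) = 7/(-1) = 7*(-1) = -7)
t(l) = 5 + l
B = 3036 (B = -22*(-138) = 3036)
(37*S(4))*t(-6) - B = (37*(-7))*(5 - 6) - 1*3036 = -259*(-1) - 3036 = 259 - 3036 = -2777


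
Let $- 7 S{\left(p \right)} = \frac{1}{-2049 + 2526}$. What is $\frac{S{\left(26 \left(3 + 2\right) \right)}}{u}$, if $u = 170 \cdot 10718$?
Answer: $- \frac{1}{6083858340} \approx -1.6437 \cdot 10^{-10}$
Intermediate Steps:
$S{\left(p \right)} = - \frac{1}{3339}$ ($S{\left(p \right)} = - \frac{1}{7 \left(-2049 + 2526\right)} = - \frac{1}{7 \cdot 477} = \left(- \frac{1}{7}\right) \frac{1}{477} = - \frac{1}{3339}$)
$u = 1822060$
$\frac{S{\left(26 \left(3 + 2\right) \right)}}{u} = - \frac{1}{3339 \cdot 1822060} = \left(- \frac{1}{3339}\right) \frac{1}{1822060} = - \frac{1}{6083858340}$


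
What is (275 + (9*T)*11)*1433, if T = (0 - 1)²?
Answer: 535942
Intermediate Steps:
T = 1 (T = (-1)² = 1)
(275 + (9*T)*11)*1433 = (275 + (9*1)*11)*1433 = (275 + 9*11)*1433 = (275 + 99)*1433 = 374*1433 = 535942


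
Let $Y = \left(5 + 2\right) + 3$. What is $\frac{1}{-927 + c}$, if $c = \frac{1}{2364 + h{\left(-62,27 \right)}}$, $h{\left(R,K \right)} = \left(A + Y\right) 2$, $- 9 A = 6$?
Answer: $- \frac{7148}{6626193} \approx -0.0010787$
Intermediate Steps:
$A = - \frac{2}{3}$ ($A = \left(- \frac{1}{9}\right) 6 = - \frac{2}{3} \approx -0.66667$)
$Y = 10$ ($Y = 7 + 3 = 10$)
$h{\left(R,K \right)} = \frac{56}{3}$ ($h{\left(R,K \right)} = \left(- \frac{2}{3} + 10\right) 2 = \frac{28}{3} \cdot 2 = \frac{56}{3}$)
$c = \frac{3}{7148}$ ($c = \frac{1}{2364 + \frac{56}{3}} = \frac{1}{\frac{7148}{3}} = \frac{3}{7148} \approx 0.0004197$)
$\frac{1}{-927 + c} = \frac{1}{-927 + \frac{3}{7148}} = \frac{1}{- \frac{6626193}{7148}} = - \frac{7148}{6626193}$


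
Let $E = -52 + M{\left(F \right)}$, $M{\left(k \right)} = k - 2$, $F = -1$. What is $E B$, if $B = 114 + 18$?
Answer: $-7260$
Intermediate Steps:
$M{\left(k \right)} = -2 + k$
$E = -55$ ($E = -52 - 3 = -55$)
$B = 132$
$E B = \left(-55\right) 132 = -7260$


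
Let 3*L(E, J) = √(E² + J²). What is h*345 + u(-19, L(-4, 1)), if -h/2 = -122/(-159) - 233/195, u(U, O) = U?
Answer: 190183/689 ≈ 276.03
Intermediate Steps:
L(E, J) = √(E² + J²)/3
h = 2946/3445 (h = -2*(-122/(-159) - 233/195) = -2*(-122*(-1/159) - 233*1/195) = -2*(122/159 - 233/195) = -2*(-1473/3445) = 2946/3445 ≈ 0.85515)
h*345 + u(-19, L(-4, 1)) = (2946/3445)*345 - 19 = 203274/689 - 19 = 190183/689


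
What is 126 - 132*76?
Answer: -9906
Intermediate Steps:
126 - 132*76 = 126 - 10032 = -9906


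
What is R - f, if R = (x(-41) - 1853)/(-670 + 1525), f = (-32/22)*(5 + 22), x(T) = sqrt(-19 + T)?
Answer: 348977/9405 + 2*I*sqrt(15)/855 ≈ 37.105 + 0.0090596*I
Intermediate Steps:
f = -432/11 (f = -32*1/22*27 = -16/11*27 = -432/11 ≈ -39.273)
R = -1853/855 + 2*I*sqrt(15)/855 (R = (sqrt(-19 - 41) - 1853)/(-670 + 1525) = (sqrt(-60) - 1853)/855 = (2*I*sqrt(15) - 1853)*(1/855) = (-1853 + 2*I*sqrt(15))*(1/855) = -1853/855 + 2*I*sqrt(15)/855 ≈ -2.1673 + 0.0090596*I)
R - f = (-1853/855 + 2*I*sqrt(15)/855) - 1*(-432/11) = (-1853/855 + 2*I*sqrt(15)/855) + 432/11 = 348977/9405 + 2*I*sqrt(15)/855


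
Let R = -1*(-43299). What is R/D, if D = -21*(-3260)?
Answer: 14433/22820 ≈ 0.63247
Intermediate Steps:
D = 68460
R = 43299
R/D = 43299/68460 = 43299*(1/68460) = 14433/22820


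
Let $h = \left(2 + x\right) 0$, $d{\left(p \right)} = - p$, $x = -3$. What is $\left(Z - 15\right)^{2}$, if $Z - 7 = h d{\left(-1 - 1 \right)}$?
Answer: $64$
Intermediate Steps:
$h = 0$ ($h = \left(2 - 3\right) 0 = \left(-1\right) 0 = 0$)
$Z = 7$ ($Z = 7 + 0 \left(- (-1 - 1)\right) = 7 + 0 \left(\left(-1\right) \left(-2\right)\right) = 7 + 0 \cdot 2 = 7 + 0 = 7$)
$\left(Z - 15\right)^{2} = \left(7 - 15\right)^{2} = \left(-8\right)^{2} = 64$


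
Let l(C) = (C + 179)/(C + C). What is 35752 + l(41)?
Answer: 1465942/41 ≈ 35755.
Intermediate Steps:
l(C) = (179 + C)/(2*C) (l(C) = (179 + C)/((2*C)) = (179 + C)*(1/(2*C)) = (179 + C)/(2*C))
35752 + l(41) = 35752 + (½)*(179 + 41)/41 = 35752 + (½)*(1/41)*220 = 35752 + 110/41 = 1465942/41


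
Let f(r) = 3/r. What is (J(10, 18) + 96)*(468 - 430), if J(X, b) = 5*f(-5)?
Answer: 3534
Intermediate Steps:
J(X, b) = -3 (J(X, b) = 5*(3/(-5)) = 5*(3*(-1/5)) = 5*(-3/5) = -3)
(J(10, 18) + 96)*(468 - 430) = (-3 + 96)*(468 - 430) = 93*38 = 3534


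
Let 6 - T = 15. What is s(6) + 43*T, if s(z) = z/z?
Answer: -386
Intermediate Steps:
s(z) = 1
T = -9 (T = 6 - 1*15 = 6 - 15 = -9)
s(6) + 43*T = 1 + 43*(-9) = 1 - 387 = -386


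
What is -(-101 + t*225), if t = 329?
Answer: -73924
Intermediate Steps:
-(-101 + t*225) = -(-101 + 329*225) = -(-101 + 74025) = -1*73924 = -73924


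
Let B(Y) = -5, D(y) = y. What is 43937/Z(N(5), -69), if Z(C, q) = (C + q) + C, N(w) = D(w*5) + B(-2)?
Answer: -43937/29 ≈ -1515.1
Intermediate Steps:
N(w) = -5 + 5*w (N(w) = w*5 - 5 = 5*w - 5 = -5 + 5*w)
Z(C, q) = q + 2*C
43937/Z(N(5), -69) = 43937/(-69 + 2*(-5 + 5*5)) = 43937/(-69 + 2*(-5 + 25)) = 43937/(-69 + 2*20) = 43937/(-69 + 40) = 43937/(-29) = 43937*(-1/29) = -43937/29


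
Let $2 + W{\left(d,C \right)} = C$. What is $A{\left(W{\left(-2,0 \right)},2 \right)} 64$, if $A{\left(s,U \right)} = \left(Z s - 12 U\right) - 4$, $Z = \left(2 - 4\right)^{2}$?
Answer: $-2304$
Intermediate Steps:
$Z = 4$ ($Z = \left(-2\right)^{2} = 4$)
$W{\left(d,C \right)} = -2 + C$
$A{\left(s,U \right)} = -4 - 12 U + 4 s$ ($A{\left(s,U \right)} = \left(4 s - 12 U\right) - 4 = \left(- 12 U + 4 s\right) - 4 = -4 - 12 U + 4 s$)
$A{\left(W{\left(-2,0 \right)},2 \right)} 64 = \left(-4 - 24 + 4 \left(-2 + 0\right)\right) 64 = \left(-4 - 24 + 4 \left(-2\right)\right) 64 = \left(-4 - 24 - 8\right) 64 = \left(-36\right) 64 = -2304$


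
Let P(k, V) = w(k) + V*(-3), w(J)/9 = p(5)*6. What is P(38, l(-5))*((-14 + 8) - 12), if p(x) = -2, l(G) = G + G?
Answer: 1404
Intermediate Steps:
l(G) = 2*G
w(J) = -108 (w(J) = 9*(-2*6) = 9*(-12) = -108)
P(k, V) = -108 - 3*V (P(k, V) = -108 + V*(-3) = -108 - 3*V)
P(38, l(-5))*((-14 + 8) - 12) = (-108 - 6*(-5))*((-14 + 8) - 12) = (-108 - 3*(-10))*(-6 - 12) = (-108 + 30)*(-18) = -78*(-18) = 1404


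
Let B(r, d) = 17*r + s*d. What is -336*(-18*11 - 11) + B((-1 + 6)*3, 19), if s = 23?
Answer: 70916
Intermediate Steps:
B(r, d) = 17*r + 23*d
-336*(-18*11 - 11) + B((-1 + 6)*3, 19) = -336*(-18*11 - 11) + (17*((-1 + 6)*3) + 23*19) = -336*(-198 - 11) + (17*(5*3) + 437) = -336*(-209) + (17*15 + 437) = 70224 + (255 + 437) = 70224 + 692 = 70916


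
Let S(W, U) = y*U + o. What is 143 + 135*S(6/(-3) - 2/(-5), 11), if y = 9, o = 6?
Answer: 14318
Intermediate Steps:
S(W, U) = 6 + 9*U (S(W, U) = 9*U + 6 = 6 + 9*U)
143 + 135*S(6/(-3) - 2/(-5), 11) = 143 + 135*(6 + 9*11) = 143 + 135*(6 + 99) = 143 + 135*105 = 143 + 14175 = 14318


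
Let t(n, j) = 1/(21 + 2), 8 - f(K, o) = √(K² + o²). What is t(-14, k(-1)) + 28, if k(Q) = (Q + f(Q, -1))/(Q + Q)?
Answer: 645/23 ≈ 28.043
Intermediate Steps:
f(K, o) = 8 - √(K² + o²)
k(Q) = (8 + Q - √(1 + Q²))/(2*Q) (k(Q) = (Q + (8 - √(Q² + (-1)²)))/(Q + Q) = (Q + (8 - √(Q² + 1)))/((2*Q)) = (Q + (8 - √(1 + Q²)))*(1/(2*Q)) = (8 + Q - √(1 + Q²))*(1/(2*Q)) = (8 + Q - √(1 + Q²))/(2*Q))
t(n, j) = 1/23
t(-14, k(-1)) + 28 = 1/23 + 28 = 645/23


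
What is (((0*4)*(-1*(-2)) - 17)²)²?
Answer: 83521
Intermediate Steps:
(((0*4)*(-1*(-2)) - 17)²)² = ((0*2 - 17)²)² = ((0 - 17)²)² = ((-17)²)² = 289² = 83521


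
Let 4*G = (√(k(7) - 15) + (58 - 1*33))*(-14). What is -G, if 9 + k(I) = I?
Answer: 175/2 + 7*I*√17/2 ≈ 87.5 + 14.431*I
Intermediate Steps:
k(I) = -9 + I
G = -175/2 - 7*I*√17/2 (G = ((√((-9 + 7) - 15) + (58 - 1*33))*(-14))/4 = ((√(-2 - 15) + (58 - 33))*(-14))/4 = ((√(-17) + 25)*(-14))/4 = ((I*√17 + 25)*(-14))/4 = ((25 + I*√17)*(-14))/4 = (-350 - 14*I*√17)/4 = -175/2 - 7*I*√17/2 ≈ -87.5 - 14.431*I)
-G = -(-175/2 - 7*I*√17/2) = 175/2 + 7*I*√17/2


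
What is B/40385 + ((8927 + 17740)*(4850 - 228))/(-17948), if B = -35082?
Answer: -2489138869113/362414990 ≈ -6868.2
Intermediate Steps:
B/40385 + ((8927 + 17740)*(4850 - 228))/(-17948) = -35082/40385 + ((8927 + 17740)*(4850 - 228))/(-17948) = -35082*1/40385 + (26667*4622)*(-1/17948) = -35082/40385 + 123254874*(-1/17948) = -35082/40385 - 61627437/8974 = -2489138869113/362414990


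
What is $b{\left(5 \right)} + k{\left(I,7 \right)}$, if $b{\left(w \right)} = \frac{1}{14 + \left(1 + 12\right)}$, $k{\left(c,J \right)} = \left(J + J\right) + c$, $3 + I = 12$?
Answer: $\frac{622}{27} \approx 23.037$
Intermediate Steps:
$I = 9$ ($I = -3 + 12 = 9$)
$k{\left(c,J \right)} = c + 2 J$ ($k{\left(c,J \right)} = 2 J + c = c + 2 J$)
$b{\left(w \right)} = \frac{1}{27}$ ($b{\left(w \right)} = \frac{1}{14 + 13} = \frac{1}{27}$)
$b{\left(5 \right)} + k{\left(I,7 \right)} = \frac{1}{27} + \left(9 + 2 \cdot 7\right) = \frac{1}{27} + \left(9 + 14\right) = \frac{1}{27} + 23 = \frac{622}{27}$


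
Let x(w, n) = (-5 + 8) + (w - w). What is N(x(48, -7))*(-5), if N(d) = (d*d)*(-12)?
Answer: 540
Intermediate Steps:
x(w, n) = 3 (x(w, n) = 3 + 0 = 3)
N(d) = -12*d² (N(d) = d²*(-12) = -12*d²)
N(x(48, -7))*(-5) = -12*3²*(-5) = -12*9*(-5) = -108*(-5) = 540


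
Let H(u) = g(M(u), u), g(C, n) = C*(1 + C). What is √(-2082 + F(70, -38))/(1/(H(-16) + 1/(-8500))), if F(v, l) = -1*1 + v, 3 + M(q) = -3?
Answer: 254999*I*√2013/8500 ≈ 1346.0*I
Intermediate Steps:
M(q) = -6 (M(q) = -3 - 3 = -6)
F(v, l) = -1 + v
H(u) = 30 (H(u) = -6*(1 - 6) = -6*(-5) = 30)
√(-2082 + F(70, -38))/(1/(H(-16) + 1/(-8500))) = √(-2082 + (-1 + 70))/(1/(30 + 1/(-8500))) = √(-2082 + 69)/(1/(30 - 1/8500)) = √(-2013)/(1/(254999/8500)) = (I*√2013)/(8500/254999) = (I*√2013)*(254999/8500) = 254999*I*√2013/8500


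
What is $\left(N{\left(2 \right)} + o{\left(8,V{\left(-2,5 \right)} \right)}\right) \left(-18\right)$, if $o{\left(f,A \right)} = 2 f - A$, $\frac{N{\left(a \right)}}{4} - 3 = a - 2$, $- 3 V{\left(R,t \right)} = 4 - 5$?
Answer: $-498$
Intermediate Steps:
$V{\left(R,t \right)} = \frac{1}{3}$ ($V{\left(R,t \right)} = - \frac{4 - 5}{3} = \left(- \frac{1}{3}\right) \left(-1\right) = \frac{1}{3}$)
$N{\left(a \right)} = 4 + 4 a$ ($N{\left(a \right)} = 12 + 4 \left(a - 2\right) = 12 + 4 \left(-2 + a\right) = 12 + \left(-8 + 4 a\right) = 4 + 4 a$)
$o{\left(f,A \right)} = - A + 2 f$
$\left(N{\left(2 \right)} + o{\left(8,V{\left(-2,5 \right)} \right)}\right) \left(-18\right) = \left(\left(4 + 4 \cdot 2\right) + \left(\left(-1\right) \frac{1}{3} + 2 \cdot 8\right)\right) \left(-18\right) = \left(\left(4 + 8\right) + \left(- \frac{1}{3} + 16\right)\right) \left(-18\right) = \left(12 + \frac{47}{3}\right) \left(-18\right) = \frac{83}{3} \left(-18\right) = -498$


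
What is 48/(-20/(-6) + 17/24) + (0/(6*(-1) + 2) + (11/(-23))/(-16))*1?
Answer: 425003/35696 ≈ 11.906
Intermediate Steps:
48/(-20/(-6) + 17/24) + (0/(6*(-1) + 2) + (11/(-23))/(-16))*1 = 48/(-20*(-1/6) + 17*(1/24)) + (0/(-6 + 2) + (11*(-1/23))*(-1/16))*1 = 48/(10/3 + 17/24) + (0/(-4) - 11/23*(-1/16))*1 = 48/(97/24) + (0*(-1/4) + 11/368)*1 = 48*(24/97) + (0 + 11/368)*1 = 1152/97 + (11/368)*1 = 1152/97 + 11/368 = 425003/35696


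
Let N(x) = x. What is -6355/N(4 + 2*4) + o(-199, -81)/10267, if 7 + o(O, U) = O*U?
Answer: -65053441/123204 ≈ -528.01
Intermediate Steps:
o(O, U) = -7 + O*U
-6355/N(4 + 2*4) + o(-199, -81)/10267 = -6355/(4 + 2*4) + (-7 - 199*(-81))/10267 = -6355/(4 + 8) + (-7 + 16119)*(1/10267) = -6355/12 + 16112*(1/10267) = -6355*1/12 + 16112/10267 = -6355/12 + 16112/10267 = -65053441/123204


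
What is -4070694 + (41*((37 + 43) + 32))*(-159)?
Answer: -4800822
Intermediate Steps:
-4070694 + (41*((37 + 43) + 32))*(-159) = -4070694 + (41*(80 + 32))*(-159) = -4070694 + (41*112)*(-159) = -4070694 + 4592*(-159) = -4070694 - 730128 = -4800822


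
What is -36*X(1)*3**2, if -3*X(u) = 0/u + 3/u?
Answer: 324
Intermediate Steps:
X(u) = -1/u (X(u) = -(0/u + 3/u)/3 = -(0 + 3/u)/3 = -1/u)
-36*X(1)*3**2 = -(-36)/1*3**2 = -(-36)*9 = -36*(-1)*9 = 36*9 = 324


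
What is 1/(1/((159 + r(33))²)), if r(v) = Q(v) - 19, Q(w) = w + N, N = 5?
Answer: 31684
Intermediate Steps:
Q(w) = 5 + w (Q(w) = w + 5 = 5 + w)
r(v) = -14 + v (r(v) = (5 + v) - 19 = -14 + v)
1/(1/((159 + r(33))²)) = 1/(1/((159 + (-14 + 33))²)) = 1/(1/((159 + 19)²)) = 1/(1/(178²)) = 1/(1/31684) = 31684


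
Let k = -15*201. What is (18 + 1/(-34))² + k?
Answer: -3112019/1156 ≈ -2692.1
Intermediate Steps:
k = -3015
(18 + 1/(-34))² + k = (18 + 1/(-34))² - 3015 = (18 - 1/34)² - 3015 = (611/34)² - 3015 = 373321/1156 - 3015 = -3112019/1156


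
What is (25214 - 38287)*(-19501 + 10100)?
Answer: 122899273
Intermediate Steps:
(25214 - 38287)*(-19501 + 10100) = -13073*(-9401) = 122899273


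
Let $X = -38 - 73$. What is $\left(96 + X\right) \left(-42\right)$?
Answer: $630$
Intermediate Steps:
$X = -111$ ($X = -38 - 73 = -111$)
$\left(96 + X\right) \left(-42\right) = \left(96 - 111\right) \left(-42\right) = \left(-15\right) \left(-42\right) = 630$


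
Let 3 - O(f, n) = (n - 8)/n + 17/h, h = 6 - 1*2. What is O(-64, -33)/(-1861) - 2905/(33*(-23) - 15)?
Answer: 118978951/31689108 ≈ 3.7546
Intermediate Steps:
h = 4 (h = 6 - 2 = 4)
O(f, n) = -5/4 - (-8 + n)/n (O(f, n) = 3 - ((n - 8)/n + 17/4) = 3 - ((-8 + n)/n + 17*(1/4)) = 3 - ((-8 + n)/n + 17/4) = 3 - (17/4 + (-8 + n)/n) = 3 + (-17/4 - (-8 + n)/n) = -5/4 - (-8 + n)/n)
O(-64, -33)/(-1861) - 2905/(33*(-23) - 15) = (-9/4 + 8/(-33))/(-1861) - 2905/(33*(-23) - 15) = (-9/4 + 8*(-1/33))*(-1/1861) - 2905/(-759 - 15) = (-9/4 - 8/33)*(-1/1861) - 2905/(-774) = -329/132*(-1/1861) - 2905*(-1/774) = 329/245652 + 2905/774 = 118978951/31689108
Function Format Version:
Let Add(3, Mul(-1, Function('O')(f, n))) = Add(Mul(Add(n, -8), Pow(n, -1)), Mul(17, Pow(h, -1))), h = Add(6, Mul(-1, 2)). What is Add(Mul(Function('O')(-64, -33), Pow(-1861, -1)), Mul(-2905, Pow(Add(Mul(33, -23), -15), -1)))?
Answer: Rational(118978951, 31689108) ≈ 3.7546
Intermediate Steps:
h = 4 (h = Add(6, -2) = 4)
Function('O')(f, n) = Add(Rational(-5, 4), Mul(-1, Pow(n, -1), Add(-8, n))) (Function('O')(f, n) = Add(3, Mul(-1, Add(Mul(Add(n, -8), Pow(n, -1)), Mul(17, Pow(4, -1))))) = Add(3, Mul(-1, Add(Mul(Add(-8, n), Pow(n, -1)), Mul(17, Rational(1, 4))))) = Add(3, Mul(-1, Add(Mul(Pow(n, -1), Add(-8, n)), Rational(17, 4)))) = Add(3, Mul(-1, Add(Rational(17, 4), Mul(Pow(n, -1), Add(-8, n))))) = Add(3, Add(Rational(-17, 4), Mul(-1, Pow(n, -1), Add(-8, n)))) = Add(Rational(-5, 4), Mul(-1, Pow(n, -1), Add(-8, n))))
Add(Mul(Function('O')(-64, -33), Pow(-1861, -1)), Mul(-2905, Pow(Add(Mul(33, -23), -15), -1))) = Add(Mul(Add(Rational(-9, 4), Mul(8, Pow(-33, -1))), Pow(-1861, -1)), Mul(-2905, Pow(Add(Mul(33, -23), -15), -1))) = Add(Mul(Add(Rational(-9, 4), Mul(8, Rational(-1, 33))), Rational(-1, 1861)), Mul(-2905, Pow(Add(-759, -15), -1))) = Add(Mul(Add(Rational(-9, 4), Rational(-8, 33)), Rational(-1, 1861)), Mul(-2905, Pow(-774, -1))) = Add(Mul(Rational(-329, 132), Rational(-1, 1861)), Mul(-2905, Rational(-1, 774))) = Add(Rational(329, 245652), Rational(2905, 774)) = Rational(118978951, 31689108)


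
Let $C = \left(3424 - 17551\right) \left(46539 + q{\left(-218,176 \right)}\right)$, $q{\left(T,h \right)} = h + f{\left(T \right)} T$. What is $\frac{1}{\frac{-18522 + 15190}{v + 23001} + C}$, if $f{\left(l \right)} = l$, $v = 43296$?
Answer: $- \frac{1353}{1801268319677} \approx -7.5114 \cdot 10^{-10}$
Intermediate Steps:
$q{\left(T,h \right)} = h + T^{2}$ ($q{\left(T,h \right)} = h + T T = h + T^{2}$)
$C = -1331314353$ ($C = \left(3424 - 17551\right) \left(46539 + \left(176 + \left(-218\right)^{2}\right)\right) = - 14127 \left(46539 + \left(176 + 47524\right)\right) = - 14127 \left(46539 + 47700\right) = \left(-14127\right) 94239 = -1331314353$)
$\frac{1}{\frac{-18522 + 15190}{v + 23001} + C} = \frac{1}{\frac{-18522 + 15190}{43296 + 23001} - 1331314353} = \frac{1}{- \frac{3332}{66297} - 1331314353} = \frac{1}{\left(-3332\right) \frac{1}{66297} - 1331314353} = \frac{1}{- \frac{68}{1353} - 1331314353} = \frac{1}{- \frac{1801268319677}{1353}} = - \frac{1353}{1801268319677}$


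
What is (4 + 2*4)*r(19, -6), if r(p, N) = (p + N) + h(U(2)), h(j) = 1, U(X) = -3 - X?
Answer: 168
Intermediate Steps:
r(p, N) = 1 + N + p (r(p, N) = (p + N) + 1 = (N + p) + 1 = 1 + N + p)
(4 + 2*4)*r(19, -6) = (4 + 2*4)*(1 - 6 + 19) = (4 + 8)*14 = 12*14 = 168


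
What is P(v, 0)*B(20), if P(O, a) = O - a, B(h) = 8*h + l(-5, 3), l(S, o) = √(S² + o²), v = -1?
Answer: -160 - √34 ≈ -165.83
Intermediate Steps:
B(h) = √34 + 8*h (B(h) = 8*h + √((-5)² + 3²) = 8*h + √(25 + 9) = 8*h + √34 = √34 + 8*h)
P(v, 0)*B(20) = (-1 - 1*0)*(√34 + 8*20) = (-1 + 0)*(√34 + 160) = -(160 + √34) = -160 - √34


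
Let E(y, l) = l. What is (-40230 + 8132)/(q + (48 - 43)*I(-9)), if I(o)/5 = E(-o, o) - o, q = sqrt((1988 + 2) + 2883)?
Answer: -2918*sqrt(4873)/443 ≈ -459.81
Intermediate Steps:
q = sqrt(4873) (q = sqrt(1990 + 2883) = sqrt(4873) ≈ 69.807)
I(o) = 0 (I(o) = 5*(o - o) = 5*0 = 0)
(-40230 + 8132)/(q + (48 - 43)*I(-9)) = (-40230 + 8132)/(sqrt(4873) + (48 - 43)*0) = -32098/(sqrt(4873) + 5*0) = -32098/(sqrt(4873) + 0) = -32098*sqrt(4873)/4873 = -2918*sqrt(4873)/443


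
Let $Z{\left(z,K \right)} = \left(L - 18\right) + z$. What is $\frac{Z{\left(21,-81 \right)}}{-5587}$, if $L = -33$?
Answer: $\frac{30}{5587} \approx 0.0053696$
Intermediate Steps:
$Z{\left(z,K \right)} = -51 + z$ ($Z{\left(z,K \right)} = \left(-33 - 18\right) + z = -51 + z$)
$\frac{Z{\left(21,-81 \right)}}{-5587} = \frac{-51 + 21}{-5587} = \left(-30\right) \left(- \frac{1}{5587}\right) = \frac{30}{5587}$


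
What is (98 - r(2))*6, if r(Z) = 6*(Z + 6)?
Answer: 300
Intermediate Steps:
r(Z) = 36 + 6*Z (r(Z) = 6*(6 + Z) = 36 + 6*Z)
(98 - r(2))*6 = (98 - (36 + 6*2))*6 = (98 - (36 + 12))*6 = (98 - 1*48)*6 = (98 - 48)*6 = 50*6 = 300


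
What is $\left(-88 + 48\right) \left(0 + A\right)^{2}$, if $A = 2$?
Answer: $-160$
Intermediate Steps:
$\left(-88 + 48\right) \left(0 + A\right)^{2} = \left(-88 + 48\right) \left(0 + 2\right)^{2} = - 40 \cdot 2^{2} = \left(-40\right) 4 = -160$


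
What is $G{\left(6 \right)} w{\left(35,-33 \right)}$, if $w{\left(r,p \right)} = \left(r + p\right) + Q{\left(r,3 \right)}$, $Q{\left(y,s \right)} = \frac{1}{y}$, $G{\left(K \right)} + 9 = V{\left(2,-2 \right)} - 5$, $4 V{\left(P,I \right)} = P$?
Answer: $- \frac{1917}{70} \approx -27.386$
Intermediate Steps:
$V{\left(P,I \right)} = \frac{P}{4}$
$G{\left(K \right)} = - \frac{27}{2}$ ($G{\left(K \right)} = -9 + \left(\frac{1}{4} \cdot 2 - 5\right) = -9 + \left(\frac{1}{2} - 5\right) = -9 - \frac{9}{2} = - \frac{27}{2}$)
$w{\left(r,p \right)} = p + r + \frac{1}{r}$ ($w{\left(r,p \right)} = \left(r + p\right) + \frac{1}{r} = \left(p + r\right) + \frac{1}{r} = p + r + \frac{1}{r}$)
$G{\left(6 \right)} w{\left(35,-33 \right)} = - \frac{27 \left(-33 + 35 + \frac{1}{35}\right)}{2} = \left(- \frac{27}{2}\right) \frac{71}{35} = - \frac{1917}{70}$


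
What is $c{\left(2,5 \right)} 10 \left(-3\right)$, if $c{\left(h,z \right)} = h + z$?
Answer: $-210$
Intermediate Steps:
$c{\left(2,5 \right)} 10 \left(-3\right) = \left(2 + 5\right) 10 \left(-3\right) = 7 \cdot 10 \left(-3\right) = 70 \left(-3\right) = -210$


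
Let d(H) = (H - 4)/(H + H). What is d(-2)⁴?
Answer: 81/16 ≈ 5.0625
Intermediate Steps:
d(H) = (-4 + H)/(2*H) (d(H) = (-4 + H)/((2*H)) = (-4 + H)*(1/(2*H)) = (-4 + H)/(2*H))
d(-2)⁴ = ((½)*(-4 - 2)/(-2))⁴ = ((½)*(-½)*(-6))⁴ = (3/2)⁴ = 81/16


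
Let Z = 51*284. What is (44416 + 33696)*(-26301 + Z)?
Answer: -923049504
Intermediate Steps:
Z = 14484
(44416 + 33696)*(-26301 + Z) = (44416 + 33696)*(-26301 + 14484) = 78112*(-11817) = -923049504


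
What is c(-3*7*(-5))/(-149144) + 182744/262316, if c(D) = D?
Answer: 6806906989/9780714376 ≈ 0.69595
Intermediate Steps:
c(-3*7*(-5))/(-149144) + 182744/262316 = (-3*7*(-5))/(-149144) + 182744/262316 = -21*(-5)*(-1/149144) + 182744*(1/262316) = 105*(-1/149144) + 45686/65579 = -105/149144 + 45686/65579 = 6806906989/9780714376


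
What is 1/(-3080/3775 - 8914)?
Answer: -755/6730686 ≈ -0.00011217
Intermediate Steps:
1/(-3080/3775 - 8914) = 1/(-3080*1/3775 - 8914) = 1/(-616/755 - 8914) = 1/(-6730686/755) = -755/6730686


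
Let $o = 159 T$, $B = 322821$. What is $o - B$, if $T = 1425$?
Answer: $-96246$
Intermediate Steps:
$o = 226575$ ($o = 159 \cdot 1425 = 226575$)
$o - B = 226575 - 322821 = -96246$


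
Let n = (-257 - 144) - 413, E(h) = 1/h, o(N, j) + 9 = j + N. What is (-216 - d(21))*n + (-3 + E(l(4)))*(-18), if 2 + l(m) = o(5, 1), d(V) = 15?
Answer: 940458/5 ≈ 1.8809e+5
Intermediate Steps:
o(N, j) = -9 + N + j (o(N, j) = -9 + (j + N) = -9 + (N + j) = -9 + N + j)
l(m) = -5 (l(m) = -2 + (-9 + 5 + 1) = -2 - 3 = -5)
n = -814 (n = -401 - 413 = -814)
(-216 - d(21))*n + (-3 + E(l(4)))*(-18) = (-216 - 1*15)*(-814) + (-3 + 1/(-5))*(-18) = (-216 - 15)*(-814) + (-3 - ⅕)*(-18) = -231*(-814) - 16/5*(-18) = 188034 + 288/5 = 940458/5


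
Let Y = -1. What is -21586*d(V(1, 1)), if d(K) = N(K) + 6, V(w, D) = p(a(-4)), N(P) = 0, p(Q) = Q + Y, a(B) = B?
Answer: -129516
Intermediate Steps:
p(Q) = -1 + Q (p(Q) = Q - 1 = -1 + Q)
V(w, D) = -5 (V(w, D) = -1 - 4 = -5)
d(K) = 6 (d(K) = 0 + 6 = 6)
-21586*d(V(1, 1)) = -21586*6 = -129516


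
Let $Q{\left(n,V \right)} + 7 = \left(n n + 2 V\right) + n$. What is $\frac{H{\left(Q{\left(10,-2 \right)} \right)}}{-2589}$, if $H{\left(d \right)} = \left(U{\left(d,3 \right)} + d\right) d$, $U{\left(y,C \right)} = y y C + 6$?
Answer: $- \frac{973764}{863} \approx -1128.3$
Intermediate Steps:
$U{\left(y,C \right)} = 6 + C y^{2}$ ($U{\left(y,C \right)} = y^{2} C + 6 = C y^{2} + 6 = 6 + C y^{2}$)
$Q{\left(n,V \right)} = -7 + n + n^{2} + 2 V$ ($Q{\left(n,V \right)} = -7 + \left(\left(n n + 2 V\right) + n\right) = -7 + \left(\left(n^{2} + 2 V\right) + n\right) = -7 + \left(n + n^{2} + 2 V\right) = -7 + n + n^{2} + 2 V$)
$H{\left(d \right)} = d \left(6 + d + 3 d^{2}\right)$ ($H{\left(d \right)} = \left(\left(6 + 3 d^{2}\right) + d\right) d = \left(6 + d + 3 d^{2}\right) d = d \left(6 + d + 3 d^{2}\right)$)
$\frac{H{\left(Q{\left(10,-2 \right)} \right)}}{-2589} = \frac{\left(-7 + 10 + 10^{2} + 2 \left(-2\right)\right) \left(6 + \left(-7 + 10 + 10^{2} + 2 \left(-2\right)\right) + 3 \left(-7 + 10 + 10^{2} + 2 \left(-2\right)\right)^{2}\right)}{-2589} = \left(-7 + 10 + 100 - 4\right) \left(6 + \left(-7 + 10 + 100 - 4\right) + 3 \left(-7 + 10 + 100 - 4\right)^{2}\right) \left(- \frac{1}{2589}\right) = 99 \left(6 + 99 + 3 \cdot 99^{2}\right) \left(- \frac{1}{2589}\right) = 99 \left(6 + 99 + 3 \cdot 9801\right) \left(- \frac{1}{2589}\right) = 99 \left(6 + 99 + 29403\right) \left(- \frac{1}{2589}\right) = 99 \cdot 29508 \left(- \frac{1}{2589}\right) = 2921292 \left(- \frac{1}{2589}\right) = - \frac{973764}{863}$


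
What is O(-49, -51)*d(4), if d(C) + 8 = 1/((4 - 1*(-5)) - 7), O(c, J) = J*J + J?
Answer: -19125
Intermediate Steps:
O(c, J) = J + J**2 (O(c, J) = J**2 + J = J + J**2)
d(C) = -15/2 (d(C) = -8 + 1/((4 - 1*(-5)) - 7) = -8 + 1/((4 + 5) - 7) = -8 + 1/(9 - 7) = -8 + 1/2 = -15/2)
O(-49, -51)*d(4) = -51*(1 - 51)*(-15/2) = -51*(-50)*(-15/2) = 2550*(-15/2) = -19125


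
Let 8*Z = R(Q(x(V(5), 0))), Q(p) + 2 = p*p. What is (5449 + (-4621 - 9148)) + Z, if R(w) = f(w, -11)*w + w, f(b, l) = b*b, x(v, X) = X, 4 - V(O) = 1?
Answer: -33285/4 ≈ -8321.3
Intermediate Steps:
V(O) = 3 (V(O) = 4 - 1*1 = 4 - 1 = 3)
Q(p) = -2 + p**2 (Q(p) = -2 + p*p = -2 + p**2)
f(b, l) = b**2
R(w) = w + w**3 (R(w) = w**2*w + w = w**3 + w = w + w**3)
Z = -5/4 (Z = ((-2 + 0**2) + (-2 + 0**2)**3)/8 = ((-2 + 0) + (-2 + 0)**3)/8 = (-2 + (-2)**3)/8 = (-2 - 8)/8 = (1/8)*(-10) = -5/4 ≈ -1.2500)
(5449 + (-4621 - 9148)) + Z = (5449 + (-4621 - 9148)) - 5/4 = (5449 - 13769) - 5/4 = -8320 - 5/4 = -33285/4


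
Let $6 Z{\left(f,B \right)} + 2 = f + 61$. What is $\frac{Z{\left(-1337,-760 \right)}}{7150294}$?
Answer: $- \frac{213}{7150294} \approx -2.9789 \cdot 10^{-5}$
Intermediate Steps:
$Z{\left(f,B \right)} = \frac{59}{6} + \frac{f}{6}$ ($Z{\left(f,B \right)} = - \frac{1}{3} + \frac{f + 61}{6} = - \frac{1}{3} + \frac{61 + f}{6} = - \frac{1}{3} + \left(\frac{61}{6} + \frac{f}{6}\right) = \frac{59}{6} + \frac{f}{6}$)
$\frac{Z{\left(-1337,-760 \right)}}{7150294} = \frac{\frac{59}{6} + \frac{1}{6} \left(-1337\right)}{7150294} = \left(\frac{59}{6} - \frac{1337}{6}\right) \frac{1}{7150294} = \left(-213\right) \frac{1}{7150294} = - \frac{213}{7150294}$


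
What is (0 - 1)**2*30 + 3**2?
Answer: 39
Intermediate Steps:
(0 - 1)**2*30 + 3**2 = (-1)**2*30 + 9 = 1*30 + 9 = 30 + 9 = 39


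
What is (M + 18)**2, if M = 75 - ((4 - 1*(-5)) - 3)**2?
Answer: 3249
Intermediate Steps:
M = 39 (M = 75 - ((4 + 5) - 3)**2 = 75 - (9 - 3)**2 = 75 - 1*6**2 = 75 - 1*36 = 75 - 36 = 39)
(M + 18)**2 = (39 + 18)**2 = 57**2 = 3249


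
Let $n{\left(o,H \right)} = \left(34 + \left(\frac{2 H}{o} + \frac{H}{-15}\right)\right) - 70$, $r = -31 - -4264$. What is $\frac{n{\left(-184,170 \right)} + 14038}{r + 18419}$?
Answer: $\frac{1930457}{3125976} \approx 0.61755$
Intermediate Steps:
$r = 4233$ ($r = -31 + 4264 = 4233$)
$n{\left(o,H \right)} = -36 - \frac{H}{15} + \frac{2 H}{o}$ ($n{\left(o,H \right)} = \left(34 + \left(\frac{2 H}{o} + H \left(- \frac{1}{15}\right)\right)\right) - 70 = \left(34 - \left(\frac{H}{15} - \frac{2 H}{o}\right)\right) - 70 = \left(34 - \frac{H}{15} + \frac{2 H}{o}\right) - 70 = -36 - \frac{H}{15} + \frac{2 H}{o}$)
$\frac{n{\left(-184,170 \right)} + 14038}{r + 18419} = \frac{\left(-36 - \frac{34}{3} + 2 \cdot 170 \frac{1}{-184}\right) + 14038}{4233 + 18419} = \frac{\left(-36 - \frac{34}{3} + 2 \cdot 170 \left(- \frac{1}{184}\right)\right) + 14038}{22652} = \left(\left(-36 - \frac{34}{3} - \frac{85}{46}\right) + 14038\right) \frac{1}{22652} = \left(- \frac{6787}{138} + 14038\right) \frac{1}{22652} = \frac{1930457}{138} \cdot \frac{1}{22652} = \frac{1930457}{3125976}$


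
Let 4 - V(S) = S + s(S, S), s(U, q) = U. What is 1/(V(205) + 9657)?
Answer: 1/9251 ≈ 0.00010810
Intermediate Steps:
V(S) = 4 - 2*S (V(S) = 4 - (S + S) = 4 - 2*S)
1/(V(205) + 9657) = 1/((4 - 2*205) + 9657) = 1/((4 - 410) + 9657) = 1/(-406 + 9657) = 1/9251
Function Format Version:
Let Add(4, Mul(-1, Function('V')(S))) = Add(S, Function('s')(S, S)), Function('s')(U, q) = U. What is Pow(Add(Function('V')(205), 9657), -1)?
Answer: Rational(1, 9251) ≈ 0.00010810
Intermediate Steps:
Function('V')(S) = Add(4, Mul(-2, S)) (Function('V')(S) = Add(4, Mul(-1, Add(S, S))) = Add(4, Mul(-1, Mul(2, S))) = Add(4, Mul(-2, S)))
Pow(Add(Function('V')(205), 9657), -1) = Pow(Add(Add(4, Mul(-2, 205)), 9657), -1) = Pow(Add(Add(4, -410), 9657), -1) = Pow(Add(-406, 9657), -1) = Pow(9251, -1) = Rational(1, 9251)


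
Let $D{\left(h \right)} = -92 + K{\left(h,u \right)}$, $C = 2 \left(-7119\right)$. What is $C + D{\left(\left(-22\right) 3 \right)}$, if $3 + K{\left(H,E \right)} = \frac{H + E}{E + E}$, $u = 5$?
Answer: $- \frac{143391}{10} \approx -14339.0$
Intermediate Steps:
$K{\left(H,E \right)} = -3 + \frac{E + H}{2 E}$ ($K{\left(H,E \right)} = -3 + \frac{H + E}{E + E} = -3 + \frac{E + H}{2 E}$)
$C = -14238$
$D{\left(h \right)} = - \frac{189}{2} + \frac{h}{10}$ ($D{\left(h \right)} = -92 + \frac{h - 25}{2 \cdot 5} = -92 + \frac{1}{2} \cdot \frac{1}{5} \left(h - 25\right) = -92 + \frac{1}{2} \cdot \frac{1}{5} \left(-25 + h\right) = -92 + \left(- \frac{5}{2} + \frac{h}{10}\right) = - \frac{189}{2} + \frac{h}{10}$)
$C + D{\left(\left(-22\right) 3 \right)} = -14238 - \left(\frac{189}{2} - \frac{\left(-22\right) 3}{10}\right) = -14238 + \left(- \frac{189}{2} + \frac{1}{10} \left(-66\right)\right) = -14238 - \frac{1011}{10} = - \frac{143391}{10}$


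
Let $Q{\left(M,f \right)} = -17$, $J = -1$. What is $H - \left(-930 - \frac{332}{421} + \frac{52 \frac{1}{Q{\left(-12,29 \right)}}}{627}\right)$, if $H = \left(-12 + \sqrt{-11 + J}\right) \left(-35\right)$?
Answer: $\frac{6061603330}{4487439} - 70 i \sqrt{3} \approx 1350.8 - 121.24 i$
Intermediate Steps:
$H = 420 - 70 i \sqrt{3}$ ($H = \left(-12 + \sqrt{-11 - 1}\right) \left(-35\right) = \left(-12 + \sqrt{-12}\right) \left(-35\right) = \left(-12 + 2 i \sqrt{3}\right) \left(-35\right) = 420 - 70 i \sqrt{3} \approx 420.0 - 121.24 i$)
$H - \left(-930 - \frac{332}{421} + \frac{52 \frac{1}{Q{\left(-12,29 \right)}}}{627}\right) = \left(420 - 70 i \sqrt{3}\right) - \left(-930 - \frac{332}{421} + \frac{52 \frac{1}{-17}}{627}\right) = \left(420 - 70 i \sqrt{3}\right) - \left(-930 - \frac{332}{421} + 52 \left(- \frac{1}{17}\right) \frac{1}{627}\right) = \left(420 - 70 i \sqrt{3}\right) + \left(930 - \left(\left(- \frac{52}{17}\right) \frac{1}{627} - \frac{332}{421}\right)\right) = \left(420 - 70 i \sqrt{3}\right) + \left(930 - \left(- \frac{52}{10659} - \frac{332}{421}\right)\right) = \left(420 - 70 i \sqrt{3}\right) + \left(930 - - \frac{3560680}{4487439}\right) = \left(420 - 70 i \sqrt{3}\right) + \left(930 + \frac{3560680}{4487439}\right) = \left(420 - 70 i \sqrt{3}\right) + \frac{4176878950}{4487439} = \frac{6061603330}{4487439} - 70 i \sqrt{3}$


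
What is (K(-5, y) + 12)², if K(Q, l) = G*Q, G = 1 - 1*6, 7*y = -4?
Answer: 1369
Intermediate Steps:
y = -4/7 (y = (⅐)*(-4) = -4/7 ≈ -0.57143)
G = -5 (G = 1 - 6 = -5)
K(Q, l) = -5*Q
(K(-5, y) + 12)² = (-5*(-5) + 12)² = (25 + 12)² = 37² = 1369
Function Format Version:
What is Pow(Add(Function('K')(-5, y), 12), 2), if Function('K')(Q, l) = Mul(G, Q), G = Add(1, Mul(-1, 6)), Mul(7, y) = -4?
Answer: 1369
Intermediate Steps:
y = Rational(-4, 7) (y = Mul(Rational(1, 7), -4) = Rational(-4, 7) ≈ -0.57143)
G = -5 (G = Add(1, -6) = -5)
Function('K')(Q, l) = Mul(-5, Q)
Pow(Add(Function('K')(-5, y), 12), 2) = Pow(Add(Mul(-5, -5), 12), 2) = Pow(Add(25, 12), 2) = Pow(37, 2) = 1369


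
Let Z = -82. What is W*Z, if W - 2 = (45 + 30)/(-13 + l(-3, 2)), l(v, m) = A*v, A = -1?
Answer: 451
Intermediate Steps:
l(v, m) = -v
W = -11/2 (W = 2 + (45 + 30)/(-13 - 1*(-3)) = 2 + 75/(-13 + 3) = 2 + 75/(-10) = 2 + 75*(-⅒) = 2 - 15/2 = -11/2 ≈ -5.5000)
W*Z = -11/2*(-82) = 451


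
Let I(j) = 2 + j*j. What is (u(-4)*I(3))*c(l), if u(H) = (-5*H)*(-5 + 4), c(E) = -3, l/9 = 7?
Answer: 660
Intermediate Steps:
l = 63 (l = 9*7 = 63)
I(j) = 2 + j²
u(H) = 5*H (u(H) = -5*H*(-1) = 5*H)
(u(-4)*I(3))*c(l) = ((5*(-4))*(2 + 3²))*(-3) = -20*(2 + 9)*(-3) = -20*11*(-3) = -220*(-3) = 660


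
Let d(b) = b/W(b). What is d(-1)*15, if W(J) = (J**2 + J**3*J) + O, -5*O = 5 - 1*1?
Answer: -25/2 ≈ -12.500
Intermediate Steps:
O = -4/5 (O = -(5 - 1*1)/5 = -(5 - 1)/5 = -1/5*4 = -4/5 ≈ -0.80000)
W(J) = -4/5 + J**2 + J**4 (W(J) = (J**2 + J**3*J) - 4/5 = (J**2 + J**4) - 4/5 = -4/5 + J**2 + J**4)
d(b) = b/(-4/5 + b**2 + b**4)
d(-1)*15 = (5*(-1)/(-4 + 5*(-1)**2 + 5*(-1)**4))*15 = (5*(-1)/(-4 + 5*1 + 5*1))*15 = (5*(-1)/(-4 + 5 + 5))*15 = (5*(-1)/6)*15 = (5*(-1)*(1/6))*15 = -5/6*15 = -25/2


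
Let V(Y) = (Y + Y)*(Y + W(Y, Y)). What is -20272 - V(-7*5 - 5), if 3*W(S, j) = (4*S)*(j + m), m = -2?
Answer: 155728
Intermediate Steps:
W(S, j) = 4*S*(-2 + j)/3 (W(S, j) = ((4*S)*(j - 2))/3 = ((4*S)*(-2 + j))/3 = (4*S*(-2 + j))/3 = 4*S*(-2 + j)/3)
V(Y) = 2*Y*(Y + 4*Y*(-2 + Y)/3) (V(Y) = (Y + Y)*(Y + 4*Y*(-2 + Y)/3) = (2*Y)*(Y + 4*Y*(-2 + Y)/3) = 2*Y*(Y + 4*Y*(-2 + Y)/3))
-20272 - V(-7*5 - 5) = -20272 - 2*(-7*5 - 5)**2*(-5 + 4*(-7*5 - 5))/3 = -20272 - 2*(-35 - 5)**2*(-5 + 4*(-35 - 5))/3 = -20272 - 2*(-40)**2*(-5 + 4*(-40))/3 = -20272 - 2*1600*(-5 - 160)/3 = -20272 - 2*1600*(-165)/3 = -20272 - 1*(-176000) = -20272 + 176000 = 155728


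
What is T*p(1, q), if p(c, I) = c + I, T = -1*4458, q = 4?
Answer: -22290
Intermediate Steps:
T = -4458
p(c, I) = I + c
T*p(1, q) = -4458*(4 + 1) = -4458*5 = -22290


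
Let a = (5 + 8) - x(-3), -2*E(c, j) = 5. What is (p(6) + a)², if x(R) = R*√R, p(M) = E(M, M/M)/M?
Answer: 18913/144 + 151*I*√3/2 ≈ 131.34 + 130.77*I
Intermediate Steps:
E(c, j) = -5/2 (E(c, j) = -½*5 = -5/2)
p(M) = -5/(2*M)
x(R) = R^(3/2)
a = 13 + 3*I*√3 (a = (5 + 8) - (-3)^(3/2) = 13 - (-3)*I*√3 = 13 + 3*I*√3 ≈ 13.0 + 5.1962*I)
(p(6) + a)² = (-5/2/6 + (13 + 3*I*√3))² = (-5/2*⅙ + (13 + 3*I*√3))² = (-5/12 + (13 + 3*I*√3))² = (151/12 + 3*I*√3)²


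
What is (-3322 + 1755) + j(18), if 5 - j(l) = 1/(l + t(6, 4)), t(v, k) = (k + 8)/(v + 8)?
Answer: -206191/132 ≈ -1562.1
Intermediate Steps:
t(v, k) = (8 + k)/(8 + v)
j(l) = 5 - 1/(6/7 + l) (j(l) = 5 - 1/(l + (8 + 4)/(8 + 6)) = 5 - 1/(l + 12/14) = 5 - 1/(l + (1/14)*12) = 5 - 1/(l + 6/7) = 5 - 1/(6/7 + l))
(-3322 + 1755) + j(18) = (-3322 + 1755) + (23 + 35*18)/(6 + 7*18) = -1567 + (23 + 630)/(6 + 126) = -1567 + 653/132 = -206191/132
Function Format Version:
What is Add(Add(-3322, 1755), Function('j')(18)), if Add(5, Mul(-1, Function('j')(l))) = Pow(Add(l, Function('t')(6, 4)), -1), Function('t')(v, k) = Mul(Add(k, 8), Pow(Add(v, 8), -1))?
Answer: Rational(-206191, 132) ≈ -1562.1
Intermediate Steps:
Function('t')(v, k) = Mul(Pow(Add(8, v), -1), Add(8, k)) (Function('t')(v, k) = Mul(Add(8, k), Pow(Add(8, v), -1)) = Mul(Pow(Add(8, v), -1), Add(8, k)))
Function('j')(l) = Add(5, Mul(-1, Pow(Add(Rational(6, 7), l), -1))) (Function('j')(l) = Add(5, Mul(-1, Pow(Add(l, Mul(Pow(Add(8, 6), -1), Add(8, 4))), -1))) = Add(5, Mul(-1, Pow(Add(l, Mul(Pow(14, -1), 12)), -1))) = Add(5, Mul(-1, Pow(Add(l, Mul(Rational(1, 14), 12)), -1))) = Add(5, Mul(-1, Pow(Add(l, Rational(6, 7)), -1))) = Add(5, Mul(-1, Pow(Add(Rational(6, 7), l), -1))))
Add(Add(-3322, 1755), Function('j')(18)) = Add(Add(-3322, 1755), Mul(Pow(Add(6, Mul(7, 18)), -1), Add(23, Mul(35, 18)))) = Add(-1567, Mul(Pow(Add(6, 126), -1), Add(23, 630))) = Add(-1567, Mul(Pow(132, -1), 653)) = Add(-1567, Mul(Rational(1, 132), 653)) = Add(-1567, Rational(653, 132)) = Rational(-206191, 132)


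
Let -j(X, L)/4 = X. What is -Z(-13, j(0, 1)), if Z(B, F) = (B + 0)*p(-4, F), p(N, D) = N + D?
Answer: -52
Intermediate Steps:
j(X, L) = -4*X
p(N, D) = D + N
Z(B, F) = B*(-4 + F) (Z(B, F) = (B + 0)*(F - 4) = B*(-4 + F))
-Z(-13, j(0, 1)) = -(-13)*(-4 - 4*0) = -(-13)*(-4 + 0) = -(-13)*(-4) = -1*52 = -52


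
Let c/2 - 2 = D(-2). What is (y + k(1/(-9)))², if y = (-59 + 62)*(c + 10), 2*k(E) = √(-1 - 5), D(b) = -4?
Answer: (36 + I*√6)²/4 ≈ 322.5 + 44.091*I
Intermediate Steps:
c = -4 (c = 4 + 2*(-4) = 4 - 8 = -4)
k(E) = I*√6/2 (k(E) = √(-1 - 5)/2 = √(-6)/2 = (I*√6)/2 = I*√6/2)
y = 18 (y = (-59 + 62)*(-4 + 10) = 3*6 = 18)
(y + k(1/(-9)))² = (18 + I*√6/2)²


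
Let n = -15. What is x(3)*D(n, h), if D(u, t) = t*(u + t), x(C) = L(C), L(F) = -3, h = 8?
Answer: 168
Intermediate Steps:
x(C) = -3
D(u, t) = t*(t + u)
x(3)*D(n, h) = -24*(8 - 15) = -24*(-7) = -3*(-56) = 168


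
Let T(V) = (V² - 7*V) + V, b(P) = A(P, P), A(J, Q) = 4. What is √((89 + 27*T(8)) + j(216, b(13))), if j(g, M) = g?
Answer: √737 ≈ 27.148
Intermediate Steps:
b(P) = 4
T(V) = V² - 6*V
√((89 + 27*T(8)) + j(216, b(13))) = √((89 + 27*(8*(-6 + 8))) + 216) = √((89 + 27*(8*2)) + 216) = √((89 + 27*16) + 216) = √((89 + 432) + 216) = √(521 + 216) = √737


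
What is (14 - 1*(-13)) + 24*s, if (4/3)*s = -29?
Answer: -495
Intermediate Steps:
s = -87/4 (s = (¾)*(-29) = -87/4 ≈ -21.750)
(14 - 1*(-13)) + 24*s = (14 - 1*(-13)) + 24*(-87/4) = (14 + 13) - 522 = 27 - 522 = -495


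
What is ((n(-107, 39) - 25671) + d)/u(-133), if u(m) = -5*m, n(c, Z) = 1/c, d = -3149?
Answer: -3083741/71155 ≈ -43.338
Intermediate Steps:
((n(-107, 39) - 25671) + d)/u(-133) = ((1/(-107) - 25671) - 3149)/((-5*(-133))) = ((-1/107 - 25671) - 3149)/665 = (-2746798/107 - 3149)*(1/665) = -3083741/107*1/665 = -3083741/71155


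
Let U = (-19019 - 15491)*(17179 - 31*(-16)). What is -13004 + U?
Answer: -609977254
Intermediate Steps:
U = -609964250 (U = -34510*(17179 + 496) = -34510*17675 = -609964250)
-13004 + U = -13004 - 609964250 = -609977254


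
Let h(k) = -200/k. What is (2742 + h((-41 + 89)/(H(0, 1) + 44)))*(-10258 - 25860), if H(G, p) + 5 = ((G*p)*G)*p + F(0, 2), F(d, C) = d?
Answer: -93166381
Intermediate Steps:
H(G, p) = -5 + G²*p² (H(G, p) = -5 + (((G*p)*G)*p + 0) = -5 + ((p*G²)*p + 0) = -5 + (G²*p² + 0) = -5 + G²*p²)
(2742 + h((-41 + 89)/(H(0, 1) + 44)))*(-10258 - 25860) = (2742 - 200*((-5 + 0²*1²) + 44)/(-41 + 89))*(-10258 - 25860) = (2742 - 200/(48/((-5 + 0*1) + 44)))*(-36118) = (2742 - 200/(48/((-5 + 0) + 44)))*(-36118) = (2742 - 200/(48/(-5 + 44)))*(-36118) = (2742 - 200/(48/39))*(-36118) = (2742 - 200/(48*(1/39)))*(-36118) = (2742 - 200/16/13)*(-36118) = (2742 - 200*13/16)*(-36118) = (2742 - 325/2)*(-36118) = (5159/2)*(-36118) = -93166381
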